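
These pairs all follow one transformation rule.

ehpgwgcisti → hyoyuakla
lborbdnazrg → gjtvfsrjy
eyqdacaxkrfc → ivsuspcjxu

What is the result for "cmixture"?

Rule — shift every letter 8 places backward in the alphabet (wrapping around), then delete the first 2 characters.
Applying both steps to "cmixture": "ueaplmjw", then "aplmjw".

aplmjw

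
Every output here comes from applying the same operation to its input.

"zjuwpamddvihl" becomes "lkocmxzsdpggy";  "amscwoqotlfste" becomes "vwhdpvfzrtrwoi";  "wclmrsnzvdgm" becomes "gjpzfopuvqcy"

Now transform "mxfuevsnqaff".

diipaixhyvqt

The pattern: shift every letter 3 places forward in the alphabet (wrapping around), then move the last 3 characters to the front (rotate right by 3).
For "mxfuevsnqaff", step one produces "paixhyvqtdii"; step two turns that into "diipaixhyvqt".
(Check on "amscwoqotlfste": → "dpvfzrtrwoivwh" → "vwhdpvfzrtrwoi" ✓)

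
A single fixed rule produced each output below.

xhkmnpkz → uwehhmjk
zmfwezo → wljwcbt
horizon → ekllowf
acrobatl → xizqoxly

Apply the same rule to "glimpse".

dbipfmj

The pattern: take characters alternately from the front and the back (1st, last, 2nd, 2nd-last, ...), then shift every letter 3 places backward in the alphabet (wrapping around).
For "glimpse", step one produces "gelsipm"; step two turns that into "dbipfmj".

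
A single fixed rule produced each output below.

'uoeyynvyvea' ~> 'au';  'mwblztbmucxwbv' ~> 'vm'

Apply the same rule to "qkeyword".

The pattern: move the first character to the end, then keep only the last 2 characters.
"qkeyword" → "keywordq" → "dq".

dq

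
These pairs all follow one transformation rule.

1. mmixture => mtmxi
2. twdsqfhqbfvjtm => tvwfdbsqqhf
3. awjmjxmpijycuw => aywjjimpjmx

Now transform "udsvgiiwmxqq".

In each case the input is transformed by: delete the last 3 characters, then take characters alternately from the front and the back (1st, last, 2nd, 2nd-last, ...).
For "udsvgiiwmxqq", step one produces "udsvgiiwm"; step two turns that into "umdwsivig".
(Check on "mmixture": → "mmixt" → "mtmxi" ✓)

umdwsivig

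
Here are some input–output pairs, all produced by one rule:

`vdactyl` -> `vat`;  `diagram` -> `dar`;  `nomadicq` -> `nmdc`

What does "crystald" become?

Rule — swap each adjacent pair of characters (1↔2, 3↔4, ...), then keep every other character starting from the second (positions 2nd, 4th, 6th, ...).
Working it through for "crystald": intermediate "rcsyatdl", final "cytl".

cytl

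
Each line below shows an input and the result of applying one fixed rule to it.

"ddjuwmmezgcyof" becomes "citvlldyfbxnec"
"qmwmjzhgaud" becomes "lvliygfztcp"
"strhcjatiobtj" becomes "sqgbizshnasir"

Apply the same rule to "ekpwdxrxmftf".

Rule — move the first character to the end, then shift every letter 1 place backward in the alphabet (wrapping around).
On "ekpwdxrxmftf" that produces "jovcwqwlesed".

jovcwqwlesed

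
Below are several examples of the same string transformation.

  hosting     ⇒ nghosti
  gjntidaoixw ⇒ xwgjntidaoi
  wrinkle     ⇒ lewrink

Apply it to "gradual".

algradu

What's happening: move the last 2 characters to the front (rotate right by 2).
"gradual" → "algradu".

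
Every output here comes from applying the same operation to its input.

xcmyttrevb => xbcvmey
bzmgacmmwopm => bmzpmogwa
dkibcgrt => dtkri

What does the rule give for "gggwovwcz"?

The pattern: take characters alternately from the front and the back (1st, last, 2nd, 2nd-last, ...), then delete the last 3 characters.
Applying both steps to "gggwovwcz": "gzgcgwwvo", then "gzgcgw".

gzgcgw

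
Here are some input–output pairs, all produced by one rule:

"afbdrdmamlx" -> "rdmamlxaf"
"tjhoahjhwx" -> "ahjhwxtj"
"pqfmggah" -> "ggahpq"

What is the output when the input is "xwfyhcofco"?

The transformation: move the first 2 characters to the end (rotate left by 2), then delete the first 2 characters.
Working it through for "xwfyhcofco": intermediate "fyhcofcoxw", final "hcofcoxw".
(Check on "afbdrdmamlx": → "bdrdmamlxaf" → "rdmamlxaf" ✓)

hcofcoxw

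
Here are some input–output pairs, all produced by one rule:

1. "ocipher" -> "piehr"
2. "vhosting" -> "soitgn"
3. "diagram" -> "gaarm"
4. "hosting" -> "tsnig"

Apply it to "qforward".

In each case the input is transformed by: delete the first 2 characters, then swap each adjacent pair of characters (1↔2, 3↔4, ...).
Starting from "qforward": after the first operation, "orward"; after the second, "roawdr".
(Check on "ocipher": → "ipher" → "piehr" ✓)

roawdr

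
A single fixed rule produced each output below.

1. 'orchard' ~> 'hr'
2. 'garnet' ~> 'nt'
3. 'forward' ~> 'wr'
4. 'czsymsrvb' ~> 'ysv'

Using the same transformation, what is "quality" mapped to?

Each output is the input with this applied: keep every other character starting from the second (positions 2nd, 4th, 6th, ...), then delete the first character.
Doing the same to "quality": "lt".
(Check on "orchard": → "rhr" → "hr" ✓)

lt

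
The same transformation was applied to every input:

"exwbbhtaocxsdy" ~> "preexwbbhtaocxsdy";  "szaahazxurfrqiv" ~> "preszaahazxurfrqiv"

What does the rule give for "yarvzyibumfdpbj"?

The pattern: prepend "pre".
Applying that to "yarvzyibumfdpbj" gives "preyarvzyibumfdpbj".

preyarvzyibumfdpbj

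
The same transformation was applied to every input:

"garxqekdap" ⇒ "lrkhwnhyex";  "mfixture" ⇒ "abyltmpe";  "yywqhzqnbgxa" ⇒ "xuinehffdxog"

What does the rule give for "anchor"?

ovyhuj

The rule is to swap the front and back halves of the string, then shift every letter 7 places forward in the alphabet (wrapping around).
For "anchor", step one produces "horanc"; step two turns that into "ovyhuj".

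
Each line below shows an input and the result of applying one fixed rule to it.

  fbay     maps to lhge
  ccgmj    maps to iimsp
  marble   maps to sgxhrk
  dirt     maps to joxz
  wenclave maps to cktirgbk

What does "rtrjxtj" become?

The transformation: shift every letter 6 places forward in the alphabet (wrapping around).
For "rtrjxtj" the result is "xzxpdzp".

xzxpdzp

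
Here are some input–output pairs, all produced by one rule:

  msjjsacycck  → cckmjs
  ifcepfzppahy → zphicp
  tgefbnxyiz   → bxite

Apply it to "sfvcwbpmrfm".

prmsvw

The transformation: keep every other character starting from the first (positions 1st, 3rd, 5th, ...), then move the last 3 characters to the front (rotate right by 3).
Starting from "sfvcwbpmrfm": after the first operation, "svwprm"; after the second, "prmsvw".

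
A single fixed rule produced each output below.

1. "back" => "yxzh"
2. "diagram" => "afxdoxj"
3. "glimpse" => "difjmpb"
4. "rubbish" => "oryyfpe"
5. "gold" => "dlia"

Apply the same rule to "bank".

The pattern: shift every letter 3 places backward in the alphabet (wrapping around).
For "bank" the result is "yxkh".

yxkh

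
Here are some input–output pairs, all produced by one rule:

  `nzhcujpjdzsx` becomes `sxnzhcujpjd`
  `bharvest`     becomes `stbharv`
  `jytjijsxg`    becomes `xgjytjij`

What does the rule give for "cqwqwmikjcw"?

cwcqwqwmik

Rule — move the last 2 characters to the front (rotate right by 2), then delete the last character.
Working it through for "cqwqwmikjcw": intermediate "cwcqwqwmikj", final "cwcqwqwmik".
(Check on "nzhcujpjdzsx": → "sxnzhcujpjdz" → "sxnzhcujpjd" ✓)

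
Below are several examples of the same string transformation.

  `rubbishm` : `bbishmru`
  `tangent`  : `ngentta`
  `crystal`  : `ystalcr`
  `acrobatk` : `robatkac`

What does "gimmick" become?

mmickgi

The transformation: move the first 2 characters to the end (rotate left by 2).
So "gimmick" becomes "mmickgi".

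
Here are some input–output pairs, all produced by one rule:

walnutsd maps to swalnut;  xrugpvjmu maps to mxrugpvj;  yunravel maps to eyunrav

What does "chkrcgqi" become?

The transformation: delete the last character, then move the last character to the front.
For "chkrcgqi", step one produces "chkrcgq"; step two turns that into "qchkrcg".

qchkrcg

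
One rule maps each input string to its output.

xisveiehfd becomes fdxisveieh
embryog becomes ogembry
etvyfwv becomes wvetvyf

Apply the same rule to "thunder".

The rule is to move the last 2 characters to the front (rotate right by 2).
On "thunder" that produces "erthund".

erthund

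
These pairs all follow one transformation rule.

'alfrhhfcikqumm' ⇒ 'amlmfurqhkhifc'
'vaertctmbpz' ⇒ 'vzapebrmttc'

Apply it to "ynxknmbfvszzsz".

yznsxzkznsmvbf

Rule — take characters alternately from the front and the back (1st, last, 2nd, 2nd-last, ...).
Doing the same to "ynxknmbfvszzsz": "yznsxzkznsmvbf".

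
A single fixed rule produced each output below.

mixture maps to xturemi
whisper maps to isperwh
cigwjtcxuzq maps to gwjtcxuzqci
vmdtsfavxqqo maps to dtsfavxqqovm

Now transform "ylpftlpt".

pftlptyl

Rule — move the first 2 characters to the end (rotate left by 2).
For "ylpftlpt" the result is "pftlptyl".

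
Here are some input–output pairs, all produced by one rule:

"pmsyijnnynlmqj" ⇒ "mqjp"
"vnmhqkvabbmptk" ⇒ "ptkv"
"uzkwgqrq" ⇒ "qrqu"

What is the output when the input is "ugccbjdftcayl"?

In each case the input is transformed by: move the last 3 characters to the front (rotate right by 3), then keep only the first 4 characters.
On "ugccbjdftcayl": the first step gives "aylugccbjdftc", and the second then gives "aylu".

aylu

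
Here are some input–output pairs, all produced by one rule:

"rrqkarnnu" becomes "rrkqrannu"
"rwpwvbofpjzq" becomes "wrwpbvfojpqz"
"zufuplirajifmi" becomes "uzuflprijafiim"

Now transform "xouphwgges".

Looking at the pairs, the operation is to swap each adjacent pair of characters (1↔2, 3↔4, ...).
Doing the same to "xouphwgges": "oxpuwhggse".

oxpuwhggse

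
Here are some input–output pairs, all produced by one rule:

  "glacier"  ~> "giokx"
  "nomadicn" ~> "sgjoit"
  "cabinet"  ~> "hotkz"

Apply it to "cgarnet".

gxtkz

In each case the input is transformed by: shift every letter 6 places forward in the alphabet (wrapping around), then delete the first 2 characters.
"cgarnet" → "imgxtkz" → "gxtkz".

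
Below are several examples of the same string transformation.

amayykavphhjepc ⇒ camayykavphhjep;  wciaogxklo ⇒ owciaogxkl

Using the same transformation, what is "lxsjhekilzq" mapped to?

qlxsjhekilz

Rule — move the last character to the front.
So "lxsjhekilzq" becomes "qlxsjhekilz".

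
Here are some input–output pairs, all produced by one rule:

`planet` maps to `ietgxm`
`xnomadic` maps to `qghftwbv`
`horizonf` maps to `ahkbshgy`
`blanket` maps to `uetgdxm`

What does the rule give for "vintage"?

Rule — shift every letter 7 places backward in the alphabet (wrapping around).
So "vintage" becomes "obgmtzx".

obgmtzx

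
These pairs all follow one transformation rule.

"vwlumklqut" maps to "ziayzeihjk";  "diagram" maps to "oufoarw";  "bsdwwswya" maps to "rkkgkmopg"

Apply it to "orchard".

The rule is to shift every letter 12 places backward in the alphabet (wrapping around), then move the first 2 characters to the end (rotate left by 2).
On "orchard": the first step gives "cfqvofr", and the second then gives "qvofrcf".
(Check on "diagram": → "rwoufoa" → "oufoarw" ✓)

qvofrcf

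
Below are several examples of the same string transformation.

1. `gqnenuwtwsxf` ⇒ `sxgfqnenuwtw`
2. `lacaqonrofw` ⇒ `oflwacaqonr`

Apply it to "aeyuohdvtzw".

tzaweyuohdv

Each output is the input with this applied: swap the first and last characters, then move the last 3 characters to the front (rotate right by 3).
"aeyuohdvtzw" → "tzaweyuohdv".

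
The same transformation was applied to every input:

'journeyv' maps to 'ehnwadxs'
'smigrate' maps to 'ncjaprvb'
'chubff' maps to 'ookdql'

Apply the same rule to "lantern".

In each case the input is transformed by: reverse the string, then shift every letter 9 places forward in the alphabet (wrapping around).
Starting from "lantern": after the first operation, "nretnal"; after the second, "wancwju".
(Check on "chubff": → "ffbuhc" → "ookdql" ✓)

wancwju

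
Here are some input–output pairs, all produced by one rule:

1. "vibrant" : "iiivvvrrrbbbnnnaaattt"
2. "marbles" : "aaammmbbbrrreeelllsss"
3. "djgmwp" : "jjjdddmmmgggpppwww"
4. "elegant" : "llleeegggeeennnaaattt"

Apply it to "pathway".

aaappphhhtttaaawwwyyy

Each output is the input with this applied: swap each adjacent pair of characters (1↔2, 3↔4, ...), then repeat every character 3 times.
Applying both steps to "pathway": "aphtawy", then "aaappphhhtttaaawwwyyy".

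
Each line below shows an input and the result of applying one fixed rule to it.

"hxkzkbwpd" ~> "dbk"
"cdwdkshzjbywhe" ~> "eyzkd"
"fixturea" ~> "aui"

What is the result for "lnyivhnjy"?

yhy

In each case the input is transformed by: reverse the string, then keep one character in every 3, starting at position 1 (positions 1st, 4th, 7th, ...).
"lnyivhnjy" → "yjnhviynl" → "yhy".
(Check on "hxkzkbwpd": → "dpwbkzkxh" → "dbk" ✓)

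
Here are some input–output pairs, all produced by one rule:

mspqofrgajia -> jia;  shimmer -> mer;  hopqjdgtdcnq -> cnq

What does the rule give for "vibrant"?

Looking at the pairs, the operation is to keep only the last 3 characters.
Applying that to "vibrant" gives "ant".

ant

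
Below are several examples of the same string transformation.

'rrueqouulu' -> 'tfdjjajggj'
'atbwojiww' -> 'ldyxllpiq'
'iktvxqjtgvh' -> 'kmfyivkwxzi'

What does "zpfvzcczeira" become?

korrotxgpoeu

Looking at the pairs, the operation is to shift every letter 11 places backward in the alphabet (wrapping around), then move the first 3 characters to the end (rotate left by 3).
For "zpfvzcczeira" the result is "korrotxgpoeu".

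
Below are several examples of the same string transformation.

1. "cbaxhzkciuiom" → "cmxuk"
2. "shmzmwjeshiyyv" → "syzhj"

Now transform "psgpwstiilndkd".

pkplt

Looking at the pairs, the operation is to keep one character in every 3, starting at position 1 (positions 1st, 4th, 7th, ...), then take characters alternately from the front and the back (1st, last, 2nd, 2nd-last, ...).
Applying that to "psgpwstiilndkd" gives "pkplt".
(Check on "shmzmwjeshiyyv": → "szjhy" → "syzhj" ✓)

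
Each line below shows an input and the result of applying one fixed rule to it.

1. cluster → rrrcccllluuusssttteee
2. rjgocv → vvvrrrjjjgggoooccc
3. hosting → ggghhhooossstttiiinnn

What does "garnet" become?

tttgggaaarrrnnneee

In each case the input is transformed by: repeat every character 3 times, then move the last 3 characters to the front (rotate right by 3).
Working it through for "garnet": intermediate "gggaaarrrnnneeettt", final "tttgggaaarrrnnneee".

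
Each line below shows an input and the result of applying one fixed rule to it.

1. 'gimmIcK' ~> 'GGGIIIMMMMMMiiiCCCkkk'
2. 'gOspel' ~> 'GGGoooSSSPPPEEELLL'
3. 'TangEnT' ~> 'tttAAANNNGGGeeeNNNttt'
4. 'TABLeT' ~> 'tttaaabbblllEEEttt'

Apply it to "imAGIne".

Looking at the pairs, the operation is to repeat every character 3 times, then flip the case of every letter.
"imAGIne" → "IIIMMMaaagggiiiNNNEEE".
(Check on "TABLeT": → "TTTAAABBBLLLeeeTTT" → "tttaaabbblllEEEttt" ✓)

IIIMMMaaagggiiiNNNEEE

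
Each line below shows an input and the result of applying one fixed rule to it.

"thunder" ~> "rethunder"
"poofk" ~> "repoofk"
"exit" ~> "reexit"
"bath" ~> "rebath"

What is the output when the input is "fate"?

The pattern: prepend "re".
"fate" → "refate".

refate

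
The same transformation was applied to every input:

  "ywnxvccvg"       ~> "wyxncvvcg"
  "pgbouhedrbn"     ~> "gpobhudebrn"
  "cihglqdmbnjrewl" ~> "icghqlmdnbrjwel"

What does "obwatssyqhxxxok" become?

boawstyshqxxoxk

What's happening: swap each adjacent pair of characters (1↔2, 3↔4, ...).
So "obwatssyqhxxxok" becomes "boawstyshqxxoxk".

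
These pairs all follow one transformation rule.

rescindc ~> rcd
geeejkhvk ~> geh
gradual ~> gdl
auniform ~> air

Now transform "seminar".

The transformation: keep one character in every 3, starting at position 1 (positions 1st, 4th, 7th, ...).
So "seminar" becomes "sir".

sir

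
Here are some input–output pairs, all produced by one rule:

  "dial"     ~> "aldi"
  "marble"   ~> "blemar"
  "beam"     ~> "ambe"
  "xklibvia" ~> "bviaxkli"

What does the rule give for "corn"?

What's happening: swap the front and back halves of the string.
Doing the same to "corn": "rnco".

rnco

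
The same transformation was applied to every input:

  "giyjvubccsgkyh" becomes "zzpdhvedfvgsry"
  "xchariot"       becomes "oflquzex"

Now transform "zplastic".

pqfzwmix

What's happening: shift every letter 3 places backward in the alphabet (wrapping around), then swap the front and back halves of the string.
Applying both steps to "zplastic": "wmixpqfz", then "pqfzwmix".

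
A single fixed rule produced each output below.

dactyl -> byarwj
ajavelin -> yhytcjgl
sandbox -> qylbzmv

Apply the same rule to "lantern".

The pattern: shift every letter 2 places backward in the alphabet (wrapping around).
So "lantern" becomes "jylrcpl".

jylrcpl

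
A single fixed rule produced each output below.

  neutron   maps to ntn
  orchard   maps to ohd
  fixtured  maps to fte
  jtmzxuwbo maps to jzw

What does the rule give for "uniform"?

The rule is to keep one character in every 3, starting at position 1 (positions 1st, 4th, 7th, ...).
For "uniform" the result is "ufm".

ufm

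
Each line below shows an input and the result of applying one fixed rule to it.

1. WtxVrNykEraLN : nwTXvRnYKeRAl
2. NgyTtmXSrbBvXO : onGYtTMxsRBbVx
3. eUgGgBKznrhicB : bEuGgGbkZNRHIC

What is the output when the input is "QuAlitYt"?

TqUaLITy

Rule — flip the case of every letter, then move the last character to the front.
On "QuAlitYt": the first step gives "qUaLITyT", and the second then gives "TqUaLITy".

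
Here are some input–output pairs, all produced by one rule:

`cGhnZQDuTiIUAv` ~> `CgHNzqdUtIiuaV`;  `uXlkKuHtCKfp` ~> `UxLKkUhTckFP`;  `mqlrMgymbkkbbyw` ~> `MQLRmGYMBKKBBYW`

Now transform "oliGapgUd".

OLIgAPGuD

Each output is the input with this applied: flip the case of every letter.
On "oliGapgUd" that produces "OLIgAPGuD".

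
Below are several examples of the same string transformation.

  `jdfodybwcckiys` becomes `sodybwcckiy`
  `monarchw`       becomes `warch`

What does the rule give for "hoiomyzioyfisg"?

gomyzioyfis

Each output is the input with this applied: delete the first 3 characters, then move the last character to the front.
Applying both steps to "hoiomyzioyfisg": "omyzioyfisg", then "gomyzioyfis".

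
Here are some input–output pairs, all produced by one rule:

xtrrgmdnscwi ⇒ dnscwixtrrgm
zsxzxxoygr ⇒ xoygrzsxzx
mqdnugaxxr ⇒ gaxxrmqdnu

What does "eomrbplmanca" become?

lmancaeomrbp

In each case the input is transformed by: swap the front and back halves of the string.
Doing the same to "eomrbplmanca": "lmancaeomrbp".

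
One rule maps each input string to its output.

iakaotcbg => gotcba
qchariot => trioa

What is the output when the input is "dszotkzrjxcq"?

Looking at the pairs, the operation is to delete the first 3 characters, then swap the first and last characters.
Working it through for "dszotkzrjxcq": intermediate "otkzrjxcq", final "qtkzrjxco".

qtkzrjxco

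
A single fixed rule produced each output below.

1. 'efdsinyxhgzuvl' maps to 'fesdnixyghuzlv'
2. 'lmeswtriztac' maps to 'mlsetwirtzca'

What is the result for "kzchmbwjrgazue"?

zkhcbmjwgrzaeu

Rule — swap each adjacent pair of characters (1↔2, 3↔4, ...).
Applying that to "kzchmbwjrgazue" gives "zkhcbmjwgrzaeu".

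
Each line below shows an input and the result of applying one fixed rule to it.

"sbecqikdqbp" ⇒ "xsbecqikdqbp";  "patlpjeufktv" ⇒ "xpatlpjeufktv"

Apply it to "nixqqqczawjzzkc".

xnixqqqczawjzzkc

Each output is the input with this applied: prepend "x".
"nixqqqczawjzzkc" → "xnixqqqczawjzzkc".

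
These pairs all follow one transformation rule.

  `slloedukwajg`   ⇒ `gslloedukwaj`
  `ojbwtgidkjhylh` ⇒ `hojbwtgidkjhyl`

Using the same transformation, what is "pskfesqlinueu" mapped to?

upskfesqlinue

Each output is the input with this applied: move the last character to the front.
So "pskfesqlinueu" becomes "upskfesqlinue".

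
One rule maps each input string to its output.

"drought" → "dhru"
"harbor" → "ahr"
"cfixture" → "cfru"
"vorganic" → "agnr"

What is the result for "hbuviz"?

biv

Looking at the pairs, the operation is to sort the characters into alphabetical order, then keep every other character starting from the first (positions 1st, 3rd, 5th, ...).
Working it through for "hbuviz": intermediate "bhiuvz", final "biv".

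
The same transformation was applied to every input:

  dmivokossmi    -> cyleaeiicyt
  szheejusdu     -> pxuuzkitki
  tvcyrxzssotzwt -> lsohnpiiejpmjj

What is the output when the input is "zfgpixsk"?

vwfyniap

The transformation: move the first character to the end, then shift every letter 10 places backward in the alphabet (wrapping around).
Applying both steps to "zfgpixsk": "fgpixskz", then "vwfyniap".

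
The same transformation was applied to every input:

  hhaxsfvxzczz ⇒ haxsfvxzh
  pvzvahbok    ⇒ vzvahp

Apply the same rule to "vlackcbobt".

lackcbv

Looking at the pairs, the operation is to delete the last 3 characters, then move the first character to the end.
On "vlackcbobt": the first step gives "vlackcb", and the second then gives "lackcbv".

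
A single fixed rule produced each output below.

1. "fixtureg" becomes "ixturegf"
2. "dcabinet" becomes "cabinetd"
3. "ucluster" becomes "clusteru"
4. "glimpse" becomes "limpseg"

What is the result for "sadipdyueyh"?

In each case the input is transformed by: move the first character to the end.
"sadipdyueyh" → "adipdyueyhs".

adipdyueyhs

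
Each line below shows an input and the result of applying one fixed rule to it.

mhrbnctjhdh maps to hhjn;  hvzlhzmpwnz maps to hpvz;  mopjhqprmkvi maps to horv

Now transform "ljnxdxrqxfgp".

dgjq

Looking at the pairs, the operation is to keep one character in every 3, starting at position 2 (positions 2nd, 5th, 8th, ...), then sort the characters into alphabetical order.
For "ljnxdxrqxfgp", step one produces "jdqg"; step two turns that into "dgjq".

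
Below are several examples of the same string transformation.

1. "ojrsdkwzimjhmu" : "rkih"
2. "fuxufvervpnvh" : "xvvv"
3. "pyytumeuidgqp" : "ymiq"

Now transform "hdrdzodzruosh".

rors

Rule — keep one character in every 3, starting at position 3 (positions 3rd, 6th, 9th, ...).
On "hdrdzodzruosh" that produces "rors".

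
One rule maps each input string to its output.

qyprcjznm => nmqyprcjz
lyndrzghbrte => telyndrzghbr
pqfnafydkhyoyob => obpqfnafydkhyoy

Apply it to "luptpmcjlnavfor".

The rule is to move the last 2 characters to the front (rotate right by 2).
On "luptpmcjlnavfor" that produces "orluptpmcjlnavf".

orluptpmcjlnavf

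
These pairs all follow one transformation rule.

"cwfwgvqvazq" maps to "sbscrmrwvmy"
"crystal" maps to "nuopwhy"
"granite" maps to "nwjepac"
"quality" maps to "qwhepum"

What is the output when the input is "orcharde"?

nydwnzak

What's happening: shift every letter 4 places backward in the alphabet (wrapping around), then move the first character to the end.
Starting from "orcharde": after the first operation, "knydwnza"; after the second, "nydwnzak".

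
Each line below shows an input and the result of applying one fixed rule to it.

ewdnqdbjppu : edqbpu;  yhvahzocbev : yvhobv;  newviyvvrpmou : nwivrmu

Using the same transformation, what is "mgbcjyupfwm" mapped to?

Each output is the input with this applied: keep every other character starting from the first (positions 1st, 3rd, 5th, ...).
Applying that to "mgbcjyupfwm" gives "mbjufm".

mbjufm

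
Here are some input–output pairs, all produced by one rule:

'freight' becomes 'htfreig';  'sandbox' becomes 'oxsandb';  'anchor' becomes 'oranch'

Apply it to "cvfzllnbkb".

The pattern: move the last 2 characters to the front (rotate right by 2).
On "cvfzllnbkb" that produces "kbcvfzllnb".

kbcvfzllnb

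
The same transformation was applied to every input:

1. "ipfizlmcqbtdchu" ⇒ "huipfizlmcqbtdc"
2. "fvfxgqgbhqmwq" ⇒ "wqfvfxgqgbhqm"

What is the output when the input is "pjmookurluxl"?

In each case the input is transformed by: move the last 2 characters to the front (rotate right by 2).
On "pjmookurluxl" that produces "xlpjmookurlu".

xlpjmookurlu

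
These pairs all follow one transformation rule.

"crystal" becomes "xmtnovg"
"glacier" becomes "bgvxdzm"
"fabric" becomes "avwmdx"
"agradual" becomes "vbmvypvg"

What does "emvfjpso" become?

zhqaeknj

The rule is to shift every letter 5 places backward in the alphabet (wrapping around).
Doing the same to "emvfjpso": "zhqaeknj".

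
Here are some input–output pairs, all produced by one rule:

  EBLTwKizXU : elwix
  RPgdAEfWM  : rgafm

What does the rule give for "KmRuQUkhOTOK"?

What's happening: keep every other character starting from the first (positions 1st, 3rd, 5th, ...), then convert every letter to lowercase.
Applying both steps to "KmRuQUkhOTOK": "KRQkOO", then "krqkoo".
(Check on "RPgdAEfWM": → "RgAfM" → "rgafm" ✓)

krqkoo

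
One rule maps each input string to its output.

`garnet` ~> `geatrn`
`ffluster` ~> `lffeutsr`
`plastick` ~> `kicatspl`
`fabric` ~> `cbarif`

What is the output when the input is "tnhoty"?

The transformation: sort the characters into reverse alphabetical order, then swap the front and back halves of the string.
Applying that to "tnhoty" gives "onhytt".
(Check on "garnet": → "trngea" → "geatrn" ✓)

onhytt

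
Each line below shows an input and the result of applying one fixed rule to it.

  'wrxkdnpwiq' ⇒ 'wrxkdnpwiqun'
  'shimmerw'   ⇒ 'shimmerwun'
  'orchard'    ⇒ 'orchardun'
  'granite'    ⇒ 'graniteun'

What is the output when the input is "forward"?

Each output is the input with this applied: append "un".
Doing the same to "forward": "forwardun".

forwardun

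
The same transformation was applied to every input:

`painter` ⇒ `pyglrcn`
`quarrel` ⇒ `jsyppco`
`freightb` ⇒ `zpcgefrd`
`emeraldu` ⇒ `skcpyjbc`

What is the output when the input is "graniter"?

ppylgrce

Each output is the input with this applied: swap the first and last characters, then shift every letter 2 places backward in the alphabet (wrapping around).
So "graniter" becomes "ppylgrce".
(Check on "painter": → "raintep" → "pyglrcn" ✓)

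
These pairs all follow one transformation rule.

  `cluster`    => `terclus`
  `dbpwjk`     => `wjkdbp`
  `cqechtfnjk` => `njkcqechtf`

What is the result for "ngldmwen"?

wenngldm

In each case the input is transformed by: move the last 3 characters to the front (rotate right by 3).
On "ngldmwen" that produces "wenngldm".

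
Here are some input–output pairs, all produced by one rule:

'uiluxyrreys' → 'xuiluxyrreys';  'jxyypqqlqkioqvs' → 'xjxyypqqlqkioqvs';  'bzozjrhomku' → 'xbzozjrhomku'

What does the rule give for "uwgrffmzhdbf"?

Each output is the input with this applied: prepend "x".
For "uwgrffmzhdbf" the result is "xuwgrffmzhdbf".

xuwgrffmzhdbf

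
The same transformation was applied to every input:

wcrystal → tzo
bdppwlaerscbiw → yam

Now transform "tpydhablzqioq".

The transformation: shift every letter 3 places backward in the alphabet (wrapping around), then keep only the first 3 characters.
For "tpydhablzqioq" the result is "qmv".
(Check on "wcrystal": → "tzovpqxi" → "tzo" ✓)

qmv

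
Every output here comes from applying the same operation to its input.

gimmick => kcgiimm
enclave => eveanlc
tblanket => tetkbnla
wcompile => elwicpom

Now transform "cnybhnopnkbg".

gbcknnypbohn

Rule — move the last character to the front, then take characters alternately from the front and the back (1st, last, 2nd, 2nd-last, ...).
For "cnybhnopnkbg", step one produces "gcnybhnopnkb"; step two turns that into "gbcknnypbohn".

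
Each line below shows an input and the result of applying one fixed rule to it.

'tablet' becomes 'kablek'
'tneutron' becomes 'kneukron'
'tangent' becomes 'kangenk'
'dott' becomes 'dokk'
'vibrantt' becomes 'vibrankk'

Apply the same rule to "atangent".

What's happening: replace every "t" with "k".
So "atangent" becomes "akangenk".

akangenk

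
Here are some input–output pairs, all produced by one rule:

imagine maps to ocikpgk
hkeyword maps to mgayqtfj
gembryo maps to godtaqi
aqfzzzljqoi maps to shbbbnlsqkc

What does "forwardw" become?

qtyctfyh

The pattern: shift every letter 2 places forward in the alphabet (wrapping around), then move the first character to the end.
Starting from "forwardw": after the first operation, "hqtyctfy"; after the second, "qtyctfyh".
(Check on "aqfzzzljqoi": → "cshbbbnlsqk" → "shbbbnlsqkc" ✓)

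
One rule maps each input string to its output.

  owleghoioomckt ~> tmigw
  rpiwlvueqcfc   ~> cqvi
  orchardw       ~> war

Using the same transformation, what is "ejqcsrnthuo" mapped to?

otsj

The transformation: reverse the string, then keep one character in every 3, starting at position 1 (positions 1st, 4th, 7th, ...).
Applying that to "ejqcsrnthuo" gives "otsj".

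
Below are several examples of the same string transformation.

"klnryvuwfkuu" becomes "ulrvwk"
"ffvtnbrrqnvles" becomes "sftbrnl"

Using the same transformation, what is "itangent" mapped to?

The pattern: keep every other character starting from the second (positions 2nd, 4th, 6th, ...), then move the last character to the front.
"itangent" → "tnet" → "ttne".

ttne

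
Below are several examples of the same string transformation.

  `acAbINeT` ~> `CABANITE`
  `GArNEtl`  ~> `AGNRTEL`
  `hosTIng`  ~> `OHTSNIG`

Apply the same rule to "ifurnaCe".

The rule is to swap each adjacent pair of characters (1↔2, 3↔4, ...), then convert every letter to uppercase.
For "ifurnaCe", step one produces "firuaneC"; step two turns that into "FIRUANEC".
(Check on "GArNEtl": → "AGNrtEl" → "AGNRTEL" ✓)

FIRUANEC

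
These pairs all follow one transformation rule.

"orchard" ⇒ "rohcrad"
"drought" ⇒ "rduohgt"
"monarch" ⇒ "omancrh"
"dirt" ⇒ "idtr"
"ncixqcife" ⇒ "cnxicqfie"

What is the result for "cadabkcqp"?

What's happening: swap each adjacent pair of characters (1↔2, 3↔4, ...).
"cadabkcqp" → "acadkbqcp".

acadkbqcp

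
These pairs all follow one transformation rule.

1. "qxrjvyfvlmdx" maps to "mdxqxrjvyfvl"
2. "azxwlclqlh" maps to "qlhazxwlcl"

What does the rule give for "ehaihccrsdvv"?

What's happening: move the last 3 characters to the front (rotate right by 3).
On "ehaihccrsdvv" that produces "dvvehaihccrs".

dvvehaihccrs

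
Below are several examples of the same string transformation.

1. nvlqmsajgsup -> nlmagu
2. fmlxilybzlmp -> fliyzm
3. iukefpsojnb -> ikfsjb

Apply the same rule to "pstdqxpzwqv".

ptqpwv

Each output is the input with this applied: keep every other character starting from the first (positions 1st, 3rd, 5th, ...).
For "pstdqxpzwqv" the result is "ptqpwv".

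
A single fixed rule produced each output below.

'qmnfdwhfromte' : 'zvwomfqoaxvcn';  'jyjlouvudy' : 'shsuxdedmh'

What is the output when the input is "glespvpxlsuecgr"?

punbyeygubdnlpa

What's happening: shift every letter 9 places forward in the alphabet (wrapping around).
Doing the same to "glespvpxlsuecgr": "punbyeygubdnlpa".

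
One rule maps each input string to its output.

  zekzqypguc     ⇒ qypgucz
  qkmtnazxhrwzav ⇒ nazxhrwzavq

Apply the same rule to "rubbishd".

ishdr

In each case the input is transformed by: move the first character to the end, then delete the first 3 characters.
For "rubbishd", step one produces "ubbishdr"; step two turns that into "ishdr".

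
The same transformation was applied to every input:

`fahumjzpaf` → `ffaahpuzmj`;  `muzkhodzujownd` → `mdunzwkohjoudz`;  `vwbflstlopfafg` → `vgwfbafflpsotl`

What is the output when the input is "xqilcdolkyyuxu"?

xuqxiulycydkol

Rule — take characters alternately from the front and the back (1st, last, 2nd, 2nd-last, ...).
On "xqilcdolkyyuxu" that produces "xuqxiulycydkol".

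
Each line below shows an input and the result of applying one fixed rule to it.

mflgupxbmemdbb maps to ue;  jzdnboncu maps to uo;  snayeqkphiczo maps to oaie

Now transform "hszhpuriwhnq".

The pattern: take characters alternately from the front and the back (1st, last, 2nd, 2nd-last, ...), then keep only the vowels.
Starting from "hszhpuriwhnq": after the first operation, "hqsnzhhwpiur"; after the second, "iu".

iu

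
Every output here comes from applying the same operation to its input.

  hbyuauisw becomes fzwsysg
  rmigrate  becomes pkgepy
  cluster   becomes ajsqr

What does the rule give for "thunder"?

rfslb

Looking at the pairs, the operation is to delete the last 2 characters, then shift every letter 2 places backward in the alphabet (wrapping around).
Applying both steps to "thunder": "thund", then "rfslb".
(Check on "hbyuauisw": → "hbyuaui" → "fzwsysg" ✓)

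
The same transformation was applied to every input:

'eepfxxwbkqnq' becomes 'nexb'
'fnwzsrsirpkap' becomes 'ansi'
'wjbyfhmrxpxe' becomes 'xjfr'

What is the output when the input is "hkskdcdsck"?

ckd

The rule is to move the last 3 characters to the front (rotate right by 3), then keep one character in every 3, starting at position 2 (positions 2nd, 5th, 8th, ...).
For "hkskdcdsck", step one produces "sckhkskdcd"; step two turns that into "ckd".
(Check on "fnwzsrsirpkap": → "kapfnwzsrsirp" → "ansi" ✓)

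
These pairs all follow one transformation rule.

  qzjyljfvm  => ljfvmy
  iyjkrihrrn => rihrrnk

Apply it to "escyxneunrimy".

xneunrimyy

The pattern: delete the first 3 characters, then move the first character to the end.
Starting from "escyxneunrimy": after the first operation, "yxneunrimy"; after the second, "xneunrimyy".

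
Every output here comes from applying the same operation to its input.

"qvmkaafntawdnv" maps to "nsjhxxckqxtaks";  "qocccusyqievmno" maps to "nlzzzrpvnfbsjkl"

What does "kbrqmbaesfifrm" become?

hyonjyxbpcfcoj

The rule is to shift every letter 3 places backward in the alphabet (wrapping around).
On "kbrqmbaesfifrm" that produces "hyonjyxbpcfcoj".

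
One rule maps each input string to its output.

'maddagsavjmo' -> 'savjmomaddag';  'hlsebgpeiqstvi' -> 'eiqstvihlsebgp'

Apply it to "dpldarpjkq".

rpjkqdplda

In each case the input is transformed by: swap the front and back halves of the string.
Applying that to "dpldarpjkq" gives "rpjkqdplda".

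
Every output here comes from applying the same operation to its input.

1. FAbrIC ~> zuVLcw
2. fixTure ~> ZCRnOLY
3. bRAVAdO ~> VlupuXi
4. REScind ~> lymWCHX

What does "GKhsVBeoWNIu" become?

aeBMpvYIqhcO

What's happening: flip the case of every letter, then shift every letter 6 places backward in the alphabet (wrapping around).
On "GKhsVBeoWNIu": the first step gives "gkHSvbEOwniU", and the second then gives "aeBMpvYIqhcO".
(Check on "FAbrIC": → "faBRic" → "zuVLcw" ✓)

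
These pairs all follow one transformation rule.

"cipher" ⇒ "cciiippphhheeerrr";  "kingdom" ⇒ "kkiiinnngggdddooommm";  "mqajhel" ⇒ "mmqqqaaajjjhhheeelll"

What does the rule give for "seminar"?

sseeemmmiiinnnaaarrr

The pattern: repeat every character 3 times, then delete the first character.
"seminar" → "ssseeemmmiiinnnaaarrr" → "sseeemmmiiinnnaaarrr".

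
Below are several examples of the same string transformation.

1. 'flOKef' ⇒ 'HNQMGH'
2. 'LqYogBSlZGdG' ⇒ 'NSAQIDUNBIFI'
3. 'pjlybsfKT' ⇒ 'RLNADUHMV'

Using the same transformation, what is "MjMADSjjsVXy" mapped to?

OLOCFULLUXZA

Each output is the input with this applied: shift every letter 2 places forward in the alphabet (wrapping around), then convert every letter to uppercase.
For "MjMADSjjsVXy", step one produces "OlOCFUlluXZa"; step two turns that into "OLOCFULLUXZA".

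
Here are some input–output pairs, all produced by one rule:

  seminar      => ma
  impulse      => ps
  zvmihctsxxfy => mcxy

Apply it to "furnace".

The rule is to keep one character in every 3, starting at position 3 (positions 3rd, 6th, 9th, ...).
"furnace" → "rc".

rc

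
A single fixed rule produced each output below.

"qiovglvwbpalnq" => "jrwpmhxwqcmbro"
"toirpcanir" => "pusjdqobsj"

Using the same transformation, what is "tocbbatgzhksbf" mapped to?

In each case the input is transformed by: swap each adjacent pair of characters (1↔2, 3↔4, ...), then shift every letter 1 place forward in the alphabet (wrapping around).
Working it through for "tocbbatgzhksbf": intermediate "otbcabgthzskfb", final "pucdbchuiatlgc".
(Check on "toirpcanir": → "otricpnari" → "pusjdqobsj" ✓)

pucdbchuiatlgc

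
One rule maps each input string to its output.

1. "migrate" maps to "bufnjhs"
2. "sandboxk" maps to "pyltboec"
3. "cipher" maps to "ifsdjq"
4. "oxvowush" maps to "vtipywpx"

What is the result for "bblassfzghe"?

Each output is the input with this applied: shift every letter 1 place forward in the alphabet (wrapping around), then move the last 3 characters to the front (rotate right by 3).
Doing the same to "bblassfzghe": "hifccmbttga".

hifccmbttga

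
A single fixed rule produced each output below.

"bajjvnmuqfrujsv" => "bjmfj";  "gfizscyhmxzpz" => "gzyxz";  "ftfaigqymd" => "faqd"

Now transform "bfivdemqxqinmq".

What's happening: keep one character in every 3, starting at position 1 (positions 1st, 4th, 7th, ...).
For "bfivdemqxqinmq" the result is "bvmqm".

bvmqm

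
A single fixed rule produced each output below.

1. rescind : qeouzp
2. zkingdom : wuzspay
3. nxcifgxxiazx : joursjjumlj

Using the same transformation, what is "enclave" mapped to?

zoxmhq

Looking at the pairs, the operation is to shift every letter 12 places forward in the alphabet (wrapping around), then delete the first character.
"enclave" → "qzoxmhq" → "zoxmhq".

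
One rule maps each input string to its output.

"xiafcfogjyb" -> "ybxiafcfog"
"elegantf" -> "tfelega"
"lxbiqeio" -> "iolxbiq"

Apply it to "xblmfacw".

Each output is the input with this applied: move the last 3 characters to the front (rotate right by 3), then delete the first character.
For "xblmfacw", step one produces "acwxblmf"; step two turns that into "cwxblmf".
(Check on "elegantf": → "ntfelega" → "tfelega" ✓)

cwxblmf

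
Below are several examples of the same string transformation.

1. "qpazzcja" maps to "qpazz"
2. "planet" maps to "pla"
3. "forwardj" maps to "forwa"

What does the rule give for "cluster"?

clus

Rule — delete the last 3 characters.
"cluster" → "clus".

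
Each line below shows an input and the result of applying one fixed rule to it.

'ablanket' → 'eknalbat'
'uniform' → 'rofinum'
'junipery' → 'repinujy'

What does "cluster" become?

The rule is to move the last character to the front, then reverse the string.
For "cluster", step one produces "rcluste"; step two turns that into "etsulcr".

etsulcr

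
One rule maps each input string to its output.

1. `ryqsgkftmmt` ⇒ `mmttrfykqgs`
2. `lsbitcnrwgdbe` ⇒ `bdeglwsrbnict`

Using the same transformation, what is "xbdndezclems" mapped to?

meslxcbzdend

The transformation: move the last 2 characters to the front (rotate right by 2), then take characters alternately from the front and the back (1st, last, 2nd, 2nd-last, ...).
So "xbdndezclems" becomes "meslxcbzdend".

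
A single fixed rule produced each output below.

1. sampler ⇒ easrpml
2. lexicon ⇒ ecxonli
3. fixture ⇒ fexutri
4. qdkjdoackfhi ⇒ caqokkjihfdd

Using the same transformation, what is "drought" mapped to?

In each case the input is transformed by: sort the characters into reverse alphabetical order, then move the last 2 characters to the front (rotate right by 2).
Starting from "drought": after the first operation, "utrohgd"; after the second, "gdutroh".

gdutroh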